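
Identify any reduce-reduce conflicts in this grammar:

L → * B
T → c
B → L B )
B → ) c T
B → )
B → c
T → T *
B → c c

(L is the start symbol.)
Augment with L' → L and build the canonical LR(0) collection (I0 = CLOSURE({[L' → . L]}), then GOTO on every symbol after a dot until no new states appear). It has 14 states:
  I0: { [L → . * B], [L' → . L] }  — shift
  I1: { [B → . ) c T], [B → . )], [B → . L B )], [B → . c c], [B → . c], [L → * . B], [L → . * B] }  — shift
  I2: { [L' → L .] }  — accept
  I3: { [B → ) . c T], [B → ) .] }  — shift, reduce
  I4: { [L → * B .] }  — reduce
  I5: { [B → . ) c T], [B → . )], [B → . L B )], [B → . c c], [B → . c], [B → L . B )], [L → . * B] }  — shift
  I6: { [B → c . c], [B → c .] }  — shift, reduce
  I7: { [B → c c .] }  — reduce
  I8: { [B → L B . )] }  — shift
  I9: { [B → L B ) .] }  — reduce
  I10: { [B → ) c . T], [T → . T *], [T → . c] }  — shift
  I11: { [B → ) c T .], [T → T . *] }  — shift, reduce
  I12: { [T → c .] }  — reduce
  I13: { [T → T * .] }  — reduce

No state contains more than one complete item.

Answer: No reduce-reduce conflicts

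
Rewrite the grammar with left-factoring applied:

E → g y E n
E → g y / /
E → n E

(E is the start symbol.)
Left-factoring transforms A → αβ₁ | αβ₂ into A → αA' and A' → β₁ | β₂
(α is the longest common prefix among the alternatives). Repeat until
no nonterminal has two alternatives with a common prefix.

Round 1: E has alternatives sharing prefix 'g y'. Introduce E': E → g y E'
  Add: E' → E n
  Add: E' → / /

No remaining common prefixes — done.

Resulting grammar:
E → g y E'
E' → E n
E' → / /
E → n E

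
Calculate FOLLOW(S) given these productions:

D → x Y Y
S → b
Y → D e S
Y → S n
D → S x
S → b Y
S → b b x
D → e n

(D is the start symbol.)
In Y → D e S: S is at the end, add FOLLOW(Y)
In Y → S n: S is followed by n, add FIRST(n) \ {ε} = { 'n' }
In D → S x: S is followed by x, add FIRST(x) \ {ε} = { 'x' }

The FOLLOW sets referred to above (computed the same way, to a fixed point):
  FOLLOW(Y) = { $, 'b', 'e', 'n', 'x' }

Taking the union: FOLLOW(S) = { $, 'b', 'e', 'n', 'x' }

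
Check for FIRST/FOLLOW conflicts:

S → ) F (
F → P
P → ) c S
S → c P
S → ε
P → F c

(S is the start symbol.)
Yes. S → c P with FOLLOW(S) on { 'c' }

A FIRST/FOLLOW conflict occurs when a non-terminal N has a nullable alternative N → β (β ⇒* ε) and another alternative N → α with FIRST(α) ∩ FOLLOW(N) ≠ ∅: on such a lookahead the parser cannot decide between expanding α and letting N vanish via β.

Nullable non-terminals: S.

S: nullable alternative(s) S → ε; FOLLOW(S) = { $, '(', 'c' }
  S → ) F (: FIRST \ {ε} = { ')' } — disjoint from FOLLOW(S)
  S → c P: FIRST \ {ε} = { 'c' } — overlaps FOLLOW(S) on { 'c' }: CONFLICT
  S → ε: FIRST \ {ε} = { } — this is the only nullable alternative, skip

F, P have no nullable alternative, so no FIRST/FOLLOW check is needed there.

So the grammar has 1 FIRST/FOLLOW conflict (marked CONFLICT above).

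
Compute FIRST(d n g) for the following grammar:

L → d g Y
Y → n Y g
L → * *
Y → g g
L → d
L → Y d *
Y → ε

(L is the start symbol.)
{ 'd' }

To compute FIRST(d n g), process the symbols left to right:
Symbol d is a terminal. Add 'd' and stop.
FIRST(d n g) = { 'd' }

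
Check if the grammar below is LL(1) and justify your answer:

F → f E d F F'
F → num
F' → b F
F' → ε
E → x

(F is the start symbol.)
Relevant sets:
  FOLLOW(F') = { $, 'b' }

For F:
  PREDICT(F → f E d F F') = { 'f' }
  PREDICT(F → num) = { 'num' }
For F':
  PREDICT(F' → b F) = { 'b' }
  PREDICT(F' → ε) = { $, 'b' }
E has a single production, so nothing to check there.

Conflict found: Predict set conflict for F': { 'b' }
The grammar is NOT LL(1).

Answer: No. Predict set conflict for F': { 'b' }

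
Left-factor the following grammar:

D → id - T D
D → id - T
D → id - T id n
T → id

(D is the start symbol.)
D → id - T D'
D' → D
D' → ε
D' → id n
T → id

Left-factoring transforms A → αβ₁ | αβ₂ into A → αA' and A' → β₁ | β₂
(α is the longest common prefix among the alternatives). Repeat until
no nonterminal has two alternatives with a common prefix.

Round 1: D has alternatives sharing prefix 'id - T'. Introduce D': D → id - T D'
  Add: D' → D
  Add: D' → ε
  Add: D' → id n

No remaining common prefixes — done.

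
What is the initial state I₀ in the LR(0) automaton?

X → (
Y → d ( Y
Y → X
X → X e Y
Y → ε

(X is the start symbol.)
First, augment the grammar with X' → X
I₀ = CLOSURE({ [X' → . X] }):
  [X' → . X] has the dot before X: add [X → . (], [X → . X e Y]
No further items can be added.

I₀ = { [X → . (], [X → . X e Y], [X' → . X] }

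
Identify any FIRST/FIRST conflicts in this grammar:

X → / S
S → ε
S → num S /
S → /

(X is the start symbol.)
A FIRST/FIRST conflict occurs when two productions N → α and N → β for the same non-terminal have FIRST(α) ∩ FIRST(β) ≠ ∅ (with ε ∈ FIRST of a nullable right-hand side, so two nullable alternatives also conflict).

Productions for S:
  S → ε: FIRST = { ε }
  S → num S /: FIRST = { 'num' }
  S → /: FIRST = { '/' }
X has only one production, so no FIRST/FIRST conflict is possible there.

All alternatives of each non-terminal have pairwise disjoint FIRST sets.

Answer: No FIRST/FIRST conflicts.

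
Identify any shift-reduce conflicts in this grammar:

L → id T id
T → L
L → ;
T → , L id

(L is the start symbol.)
No shift-reduce conflicts

A shift-reduce conflict occurs when an LR(0) state has both:
  - a complete (reduce) item [A → α .] (dot at the end), and
  - a shift item [B → β . c γ] (dot before a terminal).

Augment with L' → L and build the canonical LR(0) collection (I0 = CLOSURE({[L' → . L]}), then GOTO on every symbol after a dot until no new states appear). It has 10 states:
  I0: { [L → . ;], [L → . id T id], [L' → . L] }  — shift
  I1: { [L → ; .] }  — reduce
  I2: { [L' → L .] }  — accept
  I3: { [L → . ;], [L → . id T id], [L → id . T id], [T → . , L id], [T → . L] }  — shift
  I4: { [L → . ;], [L → . id T id], [T → , . L id] }  — shift
  I5: { [T → L .] }  — reduce
  I6: { [L → id T . id] }  — shift
  I7: { [L → id T id .] }  — reduce
  I8: { [T → , L . id] }  — shift
  I9: { [T → , L id .] }  — reduce

No state contains both a complete item and a shift item.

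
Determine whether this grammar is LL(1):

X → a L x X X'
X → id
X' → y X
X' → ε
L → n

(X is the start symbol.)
A grammar is LL(1) if for each non-terminal N with multiple productions, the predict sets of those productions are pairwise disjoint, where PREDICT(N → α) = (FIRST(α) \ {ε}) ∪ (FOLLOW(N) if α ⇒* ε).

Relevant sets:
  FOLLOW(X') = { $, 'y' }

For X:
  PREDICT(X → a L x X X') = { 'a' }
  PREDICT(X → id) = { 'id' }
For X':
  PREDICT(X' → y X) = { 'y' }
  PREDICT(X' → ε) = { $, 'y' }
L has a single production, so nothing to check there.

Conflict found: Predict set conflict for X': { 'y' }
The grammar is NOT LL(1).

Answer: No. Predict set conflict for X': { 'y' }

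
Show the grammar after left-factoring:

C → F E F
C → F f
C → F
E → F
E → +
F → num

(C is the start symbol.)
Left-factoring transforms A → αβ₁ | αβ₂ into A → αA' and A' → β₁ | β₂
(α is the longest common prefix among the alternatives). Repeat until
no nonterminal has two alternatives with a common prefix.

Round 1: C has alternatives sharing prefix 'F'. Introduce C': C → F C'
  Add: C' → E F
  Add: C' → f
  Add: C' → ε

No remaining common prefixes — done.

Resulting grammar:
C → F C'
C' → E F
C' → f
C' → ε
E → F
E → +
F → num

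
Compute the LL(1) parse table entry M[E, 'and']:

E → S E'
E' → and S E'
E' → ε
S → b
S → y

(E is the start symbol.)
Empty (error entry)

To find M[E, 'and'], we find productions for E where 'and' is in the predict set (PREDICT(N → α) = (FIRST(α) \ {ε}) ∪ (FOLLOW(N) if α ⇒* ε)).

Relevant sets:
  FIRST(S) = { 'b', 'y' }

E → S E': PREDICT = { 'b', 'y' }

M[E, 'and'] is empty (no production applies)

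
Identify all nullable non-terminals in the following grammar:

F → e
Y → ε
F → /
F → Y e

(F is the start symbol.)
A non-terminal is nullable if it can derive ε (the empty string): either it has an ε-production, or it has a production whose right-hand side consists entirely of nullable non-terminals.

ε-productions: Y → ε
So Y is immediately nullable.
No further non-terminal can be added: every production for the remaining non-terminals contains a terminal or a non-nullable non-terminal.
Nullable = { 'Y' }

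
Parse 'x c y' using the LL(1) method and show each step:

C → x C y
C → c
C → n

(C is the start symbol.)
Stack is shown with the top on the left.

Stack    Input    Action
------------------------
C $      x c y $  output C → x C y
x C y $  x c y $  match 'x'
C y $    c y $    output C → c
c y $    c y $    match 'c'
y $      y $      match 'y'
$        $        accept

The string is accepted.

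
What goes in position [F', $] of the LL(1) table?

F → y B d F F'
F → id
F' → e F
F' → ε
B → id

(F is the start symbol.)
F' → ε

To find M[F', $], we find productions for F' where $ is in the predict set (PREDICT(N → α) = (FIRST(α) \ {ε}) ∪ (FOLLOW(N) if α ⇒* ε)).

Relevant sets:
  FOLLOW(F') = { $, 'e' }

F' → e F: PREDICT = { 'e' }
F' → ε: PREDICT = { $, 'e' }
  $ is in predict set, so this production goes in M[F', $]

M[F', $] = F' → ε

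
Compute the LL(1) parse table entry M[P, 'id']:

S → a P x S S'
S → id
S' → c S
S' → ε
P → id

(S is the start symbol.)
P → id

To find M[P, 'id'], we find productions for P where 'id' is in the predict set (PREDICT(N → α) = (FIRST(α) \ {ε}) ∪ (FOLLOW(N) if α ⇒* ε)).

P → id: PREDICT = { 'id' }
  'id' is in predict set, so this production goes in M[P, 'id']

M[P, 'id'] = P → id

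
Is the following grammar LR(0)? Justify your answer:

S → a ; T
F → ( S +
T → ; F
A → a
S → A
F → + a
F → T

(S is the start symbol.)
No. Shift-reduce conflict between [A → a .] and [S → a . ; T]

Augment with S' → S and build the canonical LR(0) collection (I0 = CLOSURE({[S' → . S]}), then GOTO on every symbol after a dot until no new states appear). It has 14 states:
  I0: { [A → . a], [S → . A], [S → . a ; T], [S' → . S] }  — shift
  I1: { [S → A .] }  — reduce
  I2: { [S' → S .] }  — accept
  I3: { [A → a .], [S → a . ; T] }  — shift, reduce
  I4: { [S → a ; . T], [T → . ; F] }  — shift
  I5: { [F → . ( S +], [F → . + a], [F → . T], [T → . ; F], [T → ; . F] }  — shift
  I6: { [S → a ; T .] }  — reduce
  I7: { [A → . a], [F → ( . S +], [S → . A], [S → . a ; T] }  — shift
  I8: { [F → + . a] }  — shift
  I9: { [T → ; F .] }  — reduce
  I10: { [F → T .] }  — reduce
  I11: { [F → + a .] }  — reduce
  I12: { [F → ( S . +] }  — shift
  I13: { [F → ( S + .] }  — reduce

Conflict in state I3:
  Shift-reduce conflict between [A → a .] and [S → a . ; T]
So the grammar is NOT LR(0).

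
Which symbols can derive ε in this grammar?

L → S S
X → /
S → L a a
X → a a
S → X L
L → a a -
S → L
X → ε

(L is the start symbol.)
ε-productions: X → ε
So X is immediately nullable.
No further non-terminal can be added: every production for the remaining non-terminals contains a terminal or a non-nullable non-terminal.
Nullable = { 'X' }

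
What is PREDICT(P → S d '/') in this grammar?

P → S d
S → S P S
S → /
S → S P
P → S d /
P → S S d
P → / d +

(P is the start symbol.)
PREDICT(P → S d '/') = (FIRST(RHS) \ {ε}) ∪ (FOLLOW(P) if ε ∈ FIRST(RHS), i.e. RHS ⇒* ε)
FIRST(S) = { '/' }
FIRST(S d '/') = { '/' }
ε ∉ FIRST(S d '/'), so FOLLOW(P) is not added.
PREDICT(P → S d '/') = { '/' }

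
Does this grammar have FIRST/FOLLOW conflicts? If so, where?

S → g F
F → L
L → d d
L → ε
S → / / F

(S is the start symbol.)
A FIRST/FOLLOW conflict occurs when a non-terminal N has a nullable alternative N → β (β ⇒* ε) and another alternative N → α with FIRST(α) ∩ FOLLOW(N) ≠ ∅: on such a lookahead the parser cannot decide between expanding α and letting N vanish via β.

Nullable non-terminals: F, L.
F has a nullable alternative but only one production, so nothing to check.

L: nullable alternative(s) L → ε; FOLLOW(L) = { $ }
  L → d d: FIRST \ {ε} = { 'd' } — disjoint from FOLLOW(L)
  L → ε: FIRST \ {ε} = { } — this is the only nullable alternative, skip

S has no nullable alternative, so no FIRST/FOLLOW check is needed there.

No FIRST/FOLLOW conflicts found.

Answer: No FIRST/FOLLOW conflicts.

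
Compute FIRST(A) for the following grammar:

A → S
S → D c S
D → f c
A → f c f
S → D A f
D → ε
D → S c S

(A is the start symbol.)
To compute FIRST(A), examine every production with A on the left-hand side, reading each right-hand side left to right until a non-nullable symbol is reached.

FIRST sets of the other non-terminals involved (by the same procedure, iterated to a fixed point):
  FIRST(S) = { 'c', 'f' }

From A → S:
  - S is a non-terminal: add FIRST(S) \ {ε} = { 'c', 'f' }
    S is not nullable, so stop
From A → f c f:
  - f is a terminal: add 'f' and stop

Collecting: FIRST(A) = { 'c', 'f' }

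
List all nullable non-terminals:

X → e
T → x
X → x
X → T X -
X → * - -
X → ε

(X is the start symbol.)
{ 'X' }

A non-terminal is nullable if it can derive ε (the empty string): either it has an ε-production, or it has a production whose right-hand side consists entirely of nullable non-terminals.

ε-productions: X → ε
So X is immediately nullable.
No further non-terminal can be added: every production for the remaining non-terminals contains a terminal or a non-nullable non-terminal.
Nullable = { 'X' }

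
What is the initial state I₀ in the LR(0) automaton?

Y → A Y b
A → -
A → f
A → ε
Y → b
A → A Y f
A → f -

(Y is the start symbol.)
First, augment the grammar with Y' → Y
I₀ = CLOSURE({ [Y' → . Y] }):
  [Y' → . Y] has the dot before Y: add [Y → . A Y b], [Y → . b]
  [Y → . A Y b] has the dot before A: add [A → . -], [A → . f], [A → .], [A → . A Y f], [A → . f -]
No further items can be added.

I₀ = { [A → . -], [A → . A Y f], [A → . f -], [A → . f], [A → .], [Y → . A Y b], [Y → . b], [Y' → . Y] }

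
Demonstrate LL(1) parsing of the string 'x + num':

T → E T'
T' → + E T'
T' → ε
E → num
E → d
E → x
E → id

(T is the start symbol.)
LL(1) parsing maintains a stack (initially the start symbol over $) and the input. At each step: if the stack top is a terminal, match it against the current input token; if it is a non-terminal N, replace it with the RHS of M[N, lookahead] (the unique production whose predict set contains the lookahead).

Stack is shown with the top on the left.

Stack     Input      Action
---------------------------
T $       x + num $  output T → E T'
E T' $    x + num $  output E → x
x T' $    x + num $  match 'x'
T' $      + num $    output T' → + E T'
+ E T' $  + num $    match '+'
E T' $    num $      output E → num
num T' $  num $      match 'num'
T' $      $          output T' → ε
$         $          accept

The string is accepted.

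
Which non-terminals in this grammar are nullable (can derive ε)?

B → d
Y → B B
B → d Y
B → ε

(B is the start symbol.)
{ 'B', 'Y' }

A non-terminal is nullable if it can derive ε (the empty string): either it has an ε-production, or it has a production whose right-hand side consists entirely of nullable non-terminals.

ε-productions: B → ε
So B is immediately nullable.
Y → B B: every symbol on the right is nullable, so Y is nullable too.
Every non-terminal is now nullable.
Nullable = { 'B', 'Y' }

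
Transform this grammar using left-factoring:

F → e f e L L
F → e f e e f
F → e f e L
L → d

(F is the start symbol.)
Left-factoring transforms A → αβ₁ | αβ₂ into A → αA' and A' → β₁ | β₂
(α is the longest common prefix among the alternatives). Repeat until
no nonterminal has two alternatives with a common prefix.

Round 1: F has alternatives sharing prefix 'e f e'. Introduce F': F → e f e F'
  Add: F' → L L
  Add: F' → e f
  Add: F' → L

Round 2: F' has alternatives sharing prefix 'L'. Introduce F'': F' → L F''
  Add: F'' → L
  Add: F'' → ε

No remaining common prefixes — done.

Resulting grammar:
F → e f e F'
F' → L F''
F'' → L
F'' → ε
F' → e f
L → d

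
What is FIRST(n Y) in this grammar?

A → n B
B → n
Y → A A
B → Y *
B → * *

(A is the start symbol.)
To compute FIRST(n Y), process the symbols left to right:
Symbol n is a terminal. Add 'n' and stop.
FIRST(n Y) = { 'n' }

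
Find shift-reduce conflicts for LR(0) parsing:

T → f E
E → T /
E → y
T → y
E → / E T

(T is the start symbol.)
No shift-reduce conflicts

A shift-reduce conflict occurs when an LR(0) state has both:
  - a complete (reduce) item [A → α .] (dot at the end), and
  - a shift item [B → β . c γ] (dot before a terminal).

Augment with T' → T and build the canonical LR(0) collection (I0 = CLOSURE({[T' → . T]}), then GOTO on every symbol after a dot until no new states appear). It has 11 states:
  I0: { [T → . f E], [T → . y], [T' → . T] }  — shift
  I1: { [T' → T .] }  — accept
  I2: { [E → . / E T], [E → . T /], [E → . y], [T → . f E], [T → . y], [T → f . E] }  — shift
  I3: { [T → y .] }  — reduce
  I4: { [E → . / E T], [E → . T /], [E → . y], [E → / . E T], [T → . f E], [T → . y] }  — shift
  I5: { [T → f E .] }  — reduce
  I6: { [E → T . /] }  — shift
  I7: { [E → y .], [T → y .] }  — 2 reduces
  I8: { [E → T / .] }  — reduce
  I9: { [E → / E . T], [T → . f E], [T → . y] }  — shift
  I10: { [E → / E T .] }  — reduce

No state contains both a complete item and a shift item.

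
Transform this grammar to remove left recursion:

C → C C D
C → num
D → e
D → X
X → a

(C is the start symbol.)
C is directly left-recursive. The standard transformation for
  A → A α₁ | ... | A α_m | β₁ | ... | β_n
is
  A  → β₁ A' | ... | β_n A'
  A' → α₁ A' | ... | α_m A' | ε

C → num becomes C → num C'
C → C C D becomes C' → C D C'
Add C' → ε

Productions for other non-terminals are unchanged:
  D → e
  D → X
  X → a

Resulting grammar:
C → num C'
C' → C D C'
C' → ε
D → e
D → X
X → a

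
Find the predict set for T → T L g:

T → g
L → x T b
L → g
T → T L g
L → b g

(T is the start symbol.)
PREDICT(T → T L g) = (FIRST(RHS) \ {ε}) ∪ (FOLLOW(T) if ε ∈ FIRST(RHS), i.e. RHS ⇒* ε)
FIRST(T) = { 'g' }
FIRST(T L g) = { 'g' }
ε ∉ FIRST(T L g), so FOLLOW(T) is not added.
PREDICT(T → T L g) = { 'g' }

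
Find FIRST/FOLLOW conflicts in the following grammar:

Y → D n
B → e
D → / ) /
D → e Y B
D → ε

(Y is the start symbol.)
No FIRST/FOLLOW conflicts.

A FIRST/FOLLOW conflict occurs when a non-terminal N has a nullable alternative N → β (β ⇒* ε) and another alternative N → α with FIRST(α) ∩ FOLLOW(N) ≠ ∅: on such a lookahead the parser cannot decide between expanding α and letting N vanish via β.

Nullable non-terminals: D.

D: nullable alternative(s) D → ε; FOLLOW(D) = { 'n' }
  D → / ) /: FIRST \ {ε} = { '/' } — disjoint from FOLLOW(D)
  D → e Y B: FIRST \ {ε} = { 'e' } — disjoint from FOLLOW(D)
  D → ε: FIRST \ {ε} = { } — this is the only nullable alternative, skip

B, Y have no nullable alternative, so no FIRST/FOLLOW check is needed there.

No FIRST/FOLLOW conflicts found.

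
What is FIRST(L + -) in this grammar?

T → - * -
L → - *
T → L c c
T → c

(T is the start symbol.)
{ '-' }

FIRST sets of the non-terminals involved (from the grammar, by fixed-point iteration):
  FIRST(L) = { '-' }

To compute FIRST(L + -), process the symbols left to right:
Symbol L is a non-terminal. Add FIRST(L) \ {ε} = { '-' }
L is not nullable (ε ∉ FIRST(L)), so stop here.
FIRST(L + -) = { '-' }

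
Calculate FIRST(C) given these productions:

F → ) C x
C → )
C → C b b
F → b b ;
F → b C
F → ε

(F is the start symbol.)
{ ')' }

To compute FIRST(C), examine every production with C on the left-hand side, reading each right-hand side left to right until a non-nullable symbol is reached.

From C → ):
  - ')' is a terminal: add ')' and stop
From C → C b b:
  - C is the symbol being defined: contributes nothing new
    C is not nullable, so stop

Collecting: FIRST(C) = { ')' }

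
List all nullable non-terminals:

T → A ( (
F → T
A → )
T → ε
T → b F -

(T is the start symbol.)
A non-terminal is nullable if it can derive ε (the empty string): either it has an ε-production, or it has a production whose right-hand side consists entirely of nullable non-terminals.

ε-productions: T → ε
So T is immediately nullable.
F → T: every symbol on the right is nullable, so F is nullable too.
No further non-terminal can be added: every production for the remaining non-terminals contains a terminal or a non-nullable non-terminal.
Nullable = { 'F', 'T' }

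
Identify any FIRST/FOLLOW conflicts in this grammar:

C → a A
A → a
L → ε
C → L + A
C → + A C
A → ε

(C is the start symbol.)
Yes. A → a with FOLLOW(A) on { 'a' }

A FIRST/FOLLOW conflict occurs when a non-terminal N has a nullable alternative N → β (β ⇒* ε) and another alternative N → α with FIRST(α) ∩ FOLLOW(N) ≠ ∅: on such a lookahead the parser cannot decide between expanding α and letting N vanish via β.

Nullable non-terminals: A, L.

A: nullable alternative(s) A → ε; FOLLOW(A) = { $, '+', 'a' }
  A → a: FIRST \ {ε} = { 'a' } — overlaps FOLLOW(A) on { 'a' }: CONFLICT
  A → ε: FIRST \ {ε} = { } — this is the only nullable alternative, skip
L has a nullable alternative but only one production, so nothing to check.

C has no nullable alternative, so no FIRST/FOLLOW check is needed there.

So the grammar has 1 FIRST/FOLLOW conflict (marked CONFLICT above).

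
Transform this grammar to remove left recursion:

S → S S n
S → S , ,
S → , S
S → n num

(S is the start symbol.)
S → , S S'
S → n num S'
S' → S n S'
S' → , , S'
S' → ε

S is directly left-recursive. The standard transformation for
  A → A α₁ | ... | A α_m | β₁ | ... | β_n
is
  A  → β₁ A' | ... | β_n A'
  A' → α₁ A' | ... | α_m A' | ε

S → , S becomes S → , S S'
S → n num becomes S → n num S'
S → S S n becomes S' → S n S'
S → S , , becomes S' → , , S'
Add S' → ε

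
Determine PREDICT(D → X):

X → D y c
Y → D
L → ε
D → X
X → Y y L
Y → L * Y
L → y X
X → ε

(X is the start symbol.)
{ '*', 'y' }

PREDICT(D → X) = (FIRST(RHS) \ {ε}) ∪ (FOLLOW(D) if ε ∈ FIRST(RHS), i.e. RHS ⇒* ε)
FIRST(X) = { '*', 'y', ε }
FIRST(X) = { '*', 'y', ε }
ε ∈ FIRST(X) (the right-hand side is nullable), so add FOLLOW(D) = { 'y' }
PREDICT(D → X) = { '*', 'y' }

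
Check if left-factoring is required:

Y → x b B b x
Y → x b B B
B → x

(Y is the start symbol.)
Yes, Y has productions with common prefix 'x b B'

Left-factoring is needed when two productions for the same non-terminal
share a common prefix on the right-hand side.

Productions for Y:
  Y → x b B b x
  Y → x b B B

Found common prefix 'x b B' in productions for Y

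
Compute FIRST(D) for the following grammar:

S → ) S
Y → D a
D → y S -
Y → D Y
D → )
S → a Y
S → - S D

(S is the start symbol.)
From D → y S -:
  - y is a terminal: add 'y' and stop
From D → ):
  - ')' is a terminal: add ')' and stop

Collecting: FIRST(D) = { ')', 'y' }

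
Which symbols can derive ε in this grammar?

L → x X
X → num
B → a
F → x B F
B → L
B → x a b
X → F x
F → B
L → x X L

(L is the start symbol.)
None

A non-terminal is nullable if it can derive ε (the empty string): either it has an ε-production, or it has a production whose right-hand side consists entirely of nullable non-terminals.

There are no ε-productions, so no non-terminal can derive ε.
No non-terminals are nullable.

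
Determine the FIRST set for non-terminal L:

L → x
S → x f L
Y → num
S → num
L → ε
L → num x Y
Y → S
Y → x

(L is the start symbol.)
{ 'num', 'x', ε }

To compute FIRST(L), examine every production with L on the left-hand side, reading each right-hand side left to right until a non-nullable symbol is reached.

From L → x:
  - x is a terminal: add 'x' and stop
From L → ε:
  - ε-production, so ε ∈ FIRST(L)
From L → num x Y:
  - num is a terminal: add 'num' and stop

Collecting: FIRST(L) = { 'num', 'x', ε }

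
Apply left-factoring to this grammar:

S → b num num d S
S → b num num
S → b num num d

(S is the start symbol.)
S → b num num S'
S' → d S''
S'' → S
S'' → ε
S' → ε

Left-factoring transforms A → αβ₁ | αβ₂ into A → αA' and A' → β₁ | β₂
(α is the longest common prefix among the alternatives). Repeat until
no nonterminal has two alternatives with a common prefix.

Round 1: S has alternatives sharing prefix 'b num num'. Introduce S': S → b num num S'
  Add: S' → d S
  Add: S' → ε
  Add: S' → d

Round 2: S' has alternatives sharing prefix 'd'. Introduce S'': S' → d S''
  Add: S'' → S
  Add: S'' → ε

No remaining common prefixes — done.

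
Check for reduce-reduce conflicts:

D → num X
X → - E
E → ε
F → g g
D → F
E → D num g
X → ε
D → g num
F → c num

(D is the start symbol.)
No reduce-reduce conflicts

Augment with D' → D and build the canonical LR(0) collection (I0 = CLOSURE({[D' → . D]}), then GOTO on every symbol after a dot until no new states appear). It has 15 states:
  I0: { [D → . F], [D → . g num], [D → . num X], [D' → . D], [F → . c num], [F → . g g] }  — shift
  I1: { [D' → D .] }  — accept
  I2: { [D → F .] }  — reduce
  I3: { [F → c . num] }  — shift
  I4: { [D → g . num], [F → g . g] }  — shift
  I5: { [D → num . X], [X → . - E], [X → .] }  — shift, reduce
  I6: { [D → . F], [D → . g num], [D → . num X], [E → . D num g], [E → .], [F → . c num], [F → . g g], [X → - . E] }  — shift, reduce
  I7: { [D → num X .] }  — reduce
  I8: { [E → D . num g] }  — shift
  I9: { [X → - E .] }  — reduce
  I10: { [E → D num . g] }  — shift
  I11: { [E → D num g .] }  — reduce
  I12: { [F → g g .] }  — reduce
  I13: { [D → g num .] }  — reduce
  I14: { [F → c num .] }  — reduce

No state contains more than one complete item.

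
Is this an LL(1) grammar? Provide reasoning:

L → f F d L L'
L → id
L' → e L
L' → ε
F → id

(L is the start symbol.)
No. Predict set conflict for L': { 'e' }

Relevant sets:
  FOLLOW(L') = { $, 'e' }

For L:
  PREDICT(L → f F d L L') = { 'f' }
  PREDICT(L → id) = { 'id' }
For L':
  PREDICT(L' → e L) = { 'e' }
  PREDICT(L' → ε) = { $, 'e' }
F has a single production, so nothing to check there.

Conflict found: Predict set conflict for L': { 'e' }
The grammar is NOT LL(1).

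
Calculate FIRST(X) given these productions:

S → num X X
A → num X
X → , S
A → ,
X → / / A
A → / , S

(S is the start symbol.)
{ ',', '/' }

From X → , S:
  - ',' is a terminal: add ',' and stop
From X → / / A:
  - '/' is a terminal: add '/' and stop

Collecting: FIRST(X) = { ',', '/' }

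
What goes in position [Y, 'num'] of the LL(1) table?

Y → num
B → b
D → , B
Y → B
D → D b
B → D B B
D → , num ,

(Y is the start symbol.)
To find M[Y, 'num'], we find productions for Y where 'num' is in the predict set (PREDICT(N → α) = (FIRST(α) \ {ε}) ∪ (FOLLOW(N) if α ⇒* ε)).

Relevant sets:
  FIRST(B) = { ',', 'b' }

Y → num: PREDICT = { 'num' }
  'num' is in predict set, so this production goes in M[Y, 'num']
Y → B: PREDICT = { ',', 'b' }

M[Y, 'num'] = Y → num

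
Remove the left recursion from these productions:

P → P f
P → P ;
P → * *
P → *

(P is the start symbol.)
P → * * P'
P → * P'
P' → f P'
P' → ; P'
P' → ε

P is directly left-recursive. The standard transformation for
  A → A α₁ | ... | A α_m | β₁ | ... | β_n
is
  A  → β₁ A' | ... | β_n A'
  A' → α₁ A' | ... | α_m A' | ε

P → * * becomes P → * * P'
P → * becomes P → * P'
P → P f becomes P' → f P'
P → P ; becomes P' → ; P'
Add P' → ε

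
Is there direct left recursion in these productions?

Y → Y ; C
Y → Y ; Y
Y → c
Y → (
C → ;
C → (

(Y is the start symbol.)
Y → Y ; C: LEFT RECURSIVE (starts with Y)
Y → Y ; Y: LEFT RECURSIVE (starts with Y)
Y → c: starts with c
Y → (: starts with '('
C → ;: starts with ';'
C → (: starts with '('

The grammar has direct left recursion on: Y.

Answer: Yes, Y is left-recursive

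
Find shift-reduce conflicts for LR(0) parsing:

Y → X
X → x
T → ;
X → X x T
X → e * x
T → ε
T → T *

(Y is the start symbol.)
A shift-reduce conflict occurs when an LR(0) state has both:
  - a complete (reduce) item [A → α .] (dot at the end), and
  - a shift item [B → β . c γ] (dot before a terminal).

Augment with Y' → Y and build the canonical LR(0) collection (I0 = CLOSURE({[Y' → . Y]}), then GOTO on every symbol after a dot until no new states appear). It has 11 states:
  I0: { [X → . X x T], [X → . e * x], [X → . x], [Y → . X], [Y' → . Y] }  — shift
  I1: { [X → X . x T], [Y → X .] }  — shift, reduce
  I2: { [Y' → Y .] }  — accept
  I3: { [X → e . * x] }  — shift
  I4: { [X → x .] }  — reduce
  I5: { [X → e * . x] }  — shift
  I6: { [X → e * x .] }  — reduce
  I7: { [T → . ;], [T → . T *], [T → .], [X → X x . T] }  — shift, reduce
  I8: { [T → ; .] }  — reduce
  I9: { [T → T . *], [X → X x T .] }  — shift, reduce
  I10: { [T → T * .] }  — reduce

I1 contains reduce item [Y → X .] and shift item [X → X . x T] — shift-reduce conflict.
I7 contains reduce item [T → .] and shift item [T → . ;] — shift-reduce conflict.
I9 contains reduce item [X → X x T .] and shift item [T → T . *] — shift-reduce conflict.

Answer: Yes — I1: [Y → X .] vs [X → X . x T]; I7: [T → .] vs [T → . ;]; I9: [X → X x T .] vs [T → T . *]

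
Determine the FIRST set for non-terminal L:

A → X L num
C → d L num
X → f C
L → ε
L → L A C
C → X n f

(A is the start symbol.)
FIRST sets of the other non-terminals involved (by the same procedure, iterated to a fixed point):
  FIRST(A) = { 'f' }

From L → ε:
  - ε-production, so ε ∈ FIRST(L)
From L → L A C:
  - L is the symbol being defined: contributes nothing new
    L is nullable, so continue to the next symbol
  - A is a non-terminal: add FIRST(A) \ {ε} = { 'f' }
    A is not nullable, so stop

Collecting: FIRST(L) = { 'f', ε }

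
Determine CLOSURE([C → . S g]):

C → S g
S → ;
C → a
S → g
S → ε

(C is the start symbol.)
To compute CLOSURE, for each item [A → α.Bβ] where B is a non-terminal, add [B → .γ] for all productions B → γ; repeat for the newly added items until nothing changes.

Start with: [C → . S g]
  [C → . S g] has the dot before S: add [S → . ;], [S → . g], [S → .]
No further items can be added.

CLOSURE = { [C → . S g], [S → . ;], [S → . g], [S → .] }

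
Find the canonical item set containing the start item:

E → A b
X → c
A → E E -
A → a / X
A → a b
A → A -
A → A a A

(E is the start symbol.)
{ [A → . A -], [A → . A a A], [A → . E E -], [A → . a / X], [A → . a b], [E → . A b], [E' → . E] }

First, augment the grammar with E' → E
I₀ = CLOSURE({ [E' → . E] }):
  [E' → . E] has the dot before E: add [E → . A b]
  [E → . A b] has the dot before A: add [A → . E E -], [A → . a / X], [A → . a b], [A → . A -], [A → . A a A]
No further items can be added.

I₀ = { [A → . A -], [A → . A a A], [A → . E E -], [A → . a / X], [A → . a b], [E → . A b], [E' → . E] }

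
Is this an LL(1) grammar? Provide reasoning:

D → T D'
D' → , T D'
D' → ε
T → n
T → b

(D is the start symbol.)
A grammar is LL(1) if for each non-terminal N with multiple productions, the predict sets of those productions are pairwise disjoint, where PREDICT(N → α) = (FIRST(α) \ {ε}) ∪ (FOLLOW(N) if α ⇒* ε).

Relevant sets:
  FOLLOW(D') = { $ }

For D':
  PREDICT(D' → ',' T D') = { ',' }
  PREDICT(D' → ε) = { $ }
For T:
  PREDICT(T → n) = { 'n' }
  PREDICT(T → b) = { 'b' }
D has a single production, so nothing to check there.

All predict sets are disjoint. The grammar IS LL(1).

Answer: Yes, the grammar is LL(1).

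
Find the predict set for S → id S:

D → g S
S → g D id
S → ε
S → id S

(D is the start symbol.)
{ 'id' }

PREDICT(S → id S) = (FIRST(RHS) \ {ε}) ∪ (FOLLOW(S) if ε ∈ FIRST(RHS), i.e. RHS ⇒* ε)
FIRST(id S) = { 'id' }
ε ∉ FIRST(id S), so FOLLOW(S) is not added.
PREDICT(S → id S) = { 'id' }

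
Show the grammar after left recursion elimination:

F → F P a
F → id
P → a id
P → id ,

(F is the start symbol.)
F → id F'
F' → P a F'
F' → ε
P → a id
P → id ,

F is directly left-recursive. The standard transformation for
  A → A α₁ | ... | A α_m | β₁ | ... | β_n
is
  A  → β₁ A' | ... | β_n A'
  A' → α₁ A' | ... | α_m A' | ε

F → id becomes F → id F'
F → F P a becomes F' → P a F'
Add F' → ε

Productions for other non-terminals are unchanged:
  P → a id
  P → id ,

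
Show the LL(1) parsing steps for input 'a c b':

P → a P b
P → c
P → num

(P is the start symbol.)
LL(1) parsing maintains a stack (initially the start symbol over $) and the input. At each step: if the stack top is a terminal, match it against the current input token; if it is a non-terminal N, replace it with the RHS of M[N, lookahead] (the unique production whose predict set contains the lookahead).

Stack is shown with the top on the left.

Stack    Input    Action
------------------------
P $      a c b $  output P → a P b
a P b $  a c b $  match 'a'
P b $    c b $    output P → c
c b $    c b $    match 'c'
b $      b $      match 'b'
$        $        accept

The string is accepted.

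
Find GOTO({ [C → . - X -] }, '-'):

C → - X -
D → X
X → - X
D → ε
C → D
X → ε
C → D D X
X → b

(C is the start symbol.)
{ [C → - . X -], [X → . - X], [X → . b], [X → .] }

GOTO(I, '-') = CLOSURE({ [A → αX.β] : [A → α.Xβ] ∈ I, X = '-' })

Items with dot before '-', with the dot advanced:
  [C → . - X -] → [C → - . X -]
Closure of the advanced items:
  [C → - . X -] has the dot before X: add [X → . - X], [X → .], [X → . b]

GOTO = { [C → - . X -], [X → . - X], [X → . b], [X → .] }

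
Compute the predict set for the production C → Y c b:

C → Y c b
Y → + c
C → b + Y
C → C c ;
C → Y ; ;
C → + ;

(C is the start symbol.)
PREDICT(C → Y c b) = (FIRST(RHS) \ {ε}) ∪ (FOLLOW(C) if ε ∈ FIRST(RHS), i.e. RHS ⇒* ε)
FIRST(Y) = { '+' }
FIRST(Y c b) = { '+' }
ε ∉ FIRST(Y c b), so FOLLOW(C) is not added.
PREDICT(C → Y c b) = { '+' }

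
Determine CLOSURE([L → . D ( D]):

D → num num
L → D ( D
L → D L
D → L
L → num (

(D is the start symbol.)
{ [D → . L], [D → . num num], [L → . D ( D], [L → . D L], [L → . num (] }

Start with: [L → . D ( D]
  [L → . D ( D] has the dot before D: add [D → . num num], [D → . L]
  [D → . L] has the dot before L: add [L → . D L], [L → . num (]
No further items can be added.

CLOSURE = { [D → . L], [D → . num num], [L → . D ( D], [L → . D L], [L → . num (] }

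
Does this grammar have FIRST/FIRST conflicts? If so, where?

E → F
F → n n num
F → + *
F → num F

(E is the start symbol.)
No FIRST/FIRST conflicts.

Productions for F:
  F → n n num: FIRST = { 'n' }
  F → + *: FIRST = { '+' }
  F → num F: FIRST = { 'num' }
E has only one production, so no FIRST/FIRST conflict is possible there.

All alternatives of each non-terminal have pairwise disjoint FIRST sets.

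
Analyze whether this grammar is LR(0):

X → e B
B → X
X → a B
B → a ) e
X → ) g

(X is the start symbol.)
A grammar is LR(0) if no state in the canonical LR(0) collection has:
  - both a shift item (dot before a terminal) and a complete item (shift-reduce conflict), or
  - two or more complete items (reduce-reduce conflict; the accept item [X' → X .] counts as a complete item here).

Augment with X' → X and build the canonical LR(0) collection (I0 = CLOSURE({[X' → . X]}), then GOTO on every symbol after a dot until no new states appear). It has 12 states:
  I0: { [X → . ) g], [X → . a B], [X → . e B], [X' → . X] }  — shift
  I1: { [X → ) . g] }  — shift
  I2: { [X' → X .] }  — accept
  I3: { [B → . X], [B → . a ) e], [X → . ) g], [X → . a B], [X → . e B], [X → a . B] }  — shift
  I4: { [B → . X], [B → . a ) e], [X → . ) g], [X → . a B], [X → . e B], [X → e . B] }  — shift
  I5: { [X → e B .] }  — reduce
  I6: { [B → X .] }  — reduce
  I7: { [B → . X], [B → . a ) e], [B → a . ) e], [X → . ) g], [X → . a B], [X → . e B], [X → a . B] }  — shift
  I8: { [B → a ) . e], [X → ) . g] }  — shift
  I9: { [X → a B .] }  — reduce
  I10: { [B → a ) e .] }  — reduce
  I11: { [X → ) g .] }  — reduce

Every state is either a pure shift/goto state or contains exactly one complete item and nothing to shift — no conflicts. The grammar is LR(0).

Answer: Yes, the grammar is LR(0)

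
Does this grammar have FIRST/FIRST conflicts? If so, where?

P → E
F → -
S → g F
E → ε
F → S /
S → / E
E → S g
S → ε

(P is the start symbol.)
FIRST sets of the non-terminals at (or reachable through a nullable prefix from) the front of some alternative:
  FIRST(S) = { '/', 'g', ε }

Productions for F:
  F → -: FIRST = { '-' }
  F → S /: FIRST = { '/', 'g' }
Productions for S:
  S → g F: FIRST = { 'g' }
  S → / E: FIRST = { '/' }
  S → ε: FIRST = { ε }
Productions for E:
  E → ε: FIRST = { ε }
  E → S g: FIRST = { '/', 'g' }
P has only one production, so no FIRST/FIRST conflict is possible there.

All alternatives of each non-terminal have pairwise disjoint FIRST sets.

Answer: No FIRST/FIRST conflicts.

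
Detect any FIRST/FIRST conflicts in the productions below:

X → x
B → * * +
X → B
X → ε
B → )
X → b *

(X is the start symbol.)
FIRST sets of the non-terminals at (or reachable through a nullable prefix from) the front of some alternative:
  FIRST(B) = { ')', '*' }

Productions for X:
  X → x: FIRST = { 'x' }
  X → B: FIRST = { ')', '*' }
  X → ε: FIRST = { ε }
  X → b *: FIRST = { 'b' }
Productions for B:
  B → * * +: FIRST = { '*' }
  B → ): FIRST = { ')' }

All alternatives of each non-terminal have pairwise disjoint FIRST sets.

Answer: No FIRST/FIRST conflicts.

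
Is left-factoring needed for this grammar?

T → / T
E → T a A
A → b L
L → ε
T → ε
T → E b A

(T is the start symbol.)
No, left-factoring is not needed

Left-factoring is needed when two productions for the same non-terminal
share a common prefix on the right-hand side.

Productions for T:
  T → / T
  T → ε
  T → E b A

No common prefixes found.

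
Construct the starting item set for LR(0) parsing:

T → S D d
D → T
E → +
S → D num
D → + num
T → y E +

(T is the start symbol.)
{ [D → . + num], [D → . T], [S → . D num], [T → . S D d], [T → . y E +], [T' → . T] }

First, augment the grammar with T' → T
I₀ = CLOSURE({ [T' → . T] }):
  [T' → . T] has the dot before T: add [T → . S D d], [T → . y E +]
  [T → . S D d] has the dot before S: add [S → . D num]
  [S → . D num] has the dot before D: add [D → . T], [D → . + num]
No further items can be added.

I₀ = { [D → . + num], [D → . T], [S → . D num], [T → . S D d], [T → . y E +], [T' → . T] }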